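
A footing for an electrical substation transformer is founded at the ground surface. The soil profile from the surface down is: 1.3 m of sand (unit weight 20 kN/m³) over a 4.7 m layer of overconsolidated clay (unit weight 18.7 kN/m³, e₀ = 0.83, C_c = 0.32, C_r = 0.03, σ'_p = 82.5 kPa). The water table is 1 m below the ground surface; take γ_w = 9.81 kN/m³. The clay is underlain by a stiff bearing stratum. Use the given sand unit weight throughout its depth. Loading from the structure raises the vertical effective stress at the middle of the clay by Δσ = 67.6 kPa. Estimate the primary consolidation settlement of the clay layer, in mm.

Mid-depth of clay below the ground surface: z = 1.3 + 4.7/2 = 3.65 m.
Total vertical stress at mid-clay: σ_v = 20×1.3 + 18.7×2.35 = 69.945 kPa.
Pore pressure: u = 9.81×(3.65 − 1) = 25.997 kPa.
Initial effective stress: σ'_0 = σ_v − u = 69.945 − 25.997 = 43.948 kPa.
Final effective stress: σ'_f = 43.948 + 67.6 = 111.55 kPa.
σ'_f = 111.55 > σ'_p = 82.5 kPa, so the stress path crosses the preconsolidation pressure — recompression up to σ'_p, then virgin compression beyond:
S_c = H/(1+e₀)·[C_r·log₁₀(σ'_p/σ'_0) + C_c·log₁₀(σ'_f/σ'_p)]
    = 4.7/1.83 × [0.03×log₁₀(82.5/43.948) + 0.32×log₁₀(111.55/82.5)]
    = 2.5683 × [0.0082054 + 0.041925] = 0.1287 m

S_c ≈ 129 mm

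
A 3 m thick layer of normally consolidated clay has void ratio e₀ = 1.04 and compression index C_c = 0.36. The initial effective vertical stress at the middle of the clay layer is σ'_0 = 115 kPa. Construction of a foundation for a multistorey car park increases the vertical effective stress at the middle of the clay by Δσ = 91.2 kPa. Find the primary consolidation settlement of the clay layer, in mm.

Final effective stress: σ'_f = σ'_0 + Δσ = 115 + 91.2 = 206.2 kPa.
Normally consolidated clay, so the full stress increment lies on the virgin compression line:
S_c = C_c·H/(1+e₀)·log₁₀(σ'_f/σ'_0) = 0.36×3/(1+1.04)×log₁₀(206.2/115)
    = 0.52941 × 0.25359 = 0.1343 m

S_c ≈ 134 mm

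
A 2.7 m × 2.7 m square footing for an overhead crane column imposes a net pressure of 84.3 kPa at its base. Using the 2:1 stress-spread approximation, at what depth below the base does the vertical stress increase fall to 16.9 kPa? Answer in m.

2:1 spreading — at depth z the loaded area has grown by z in each plan dimension:
qB²/(B+z)² = Δσ_z ⇒ z = B(√(q/Δσ_z) − 1) = 2.7×(√(84.3/16.9) − 1) = 3.33 m

z ≈ 3.33 m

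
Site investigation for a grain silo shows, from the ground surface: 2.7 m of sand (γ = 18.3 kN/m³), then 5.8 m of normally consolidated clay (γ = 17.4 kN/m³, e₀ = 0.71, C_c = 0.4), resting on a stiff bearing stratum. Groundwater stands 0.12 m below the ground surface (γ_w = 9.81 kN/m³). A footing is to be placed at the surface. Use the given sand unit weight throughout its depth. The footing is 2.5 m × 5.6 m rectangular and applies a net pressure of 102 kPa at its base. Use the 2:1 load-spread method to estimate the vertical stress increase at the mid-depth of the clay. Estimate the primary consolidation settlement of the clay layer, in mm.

S_c ≈ 173 mm

Mid-depth of clay below the ground surface: z = 2.7 + 5.8/2 = 5.6 m.
Total vertical stress at mid-clay: σ_v = 18.3×2.7 + 17.4×2.9 = 99.87 kPa.
Pore pressure: u = 9.81×(5.6 − 0.12) = 53.759 kPa.
Initial effective stress: σ'_0 = σ_v − u = 99.87 − 53.759 = 46.111 kPa.
Stress increase at mid-clay by the 2:1 spreading method:
Δσ = qBL/((B+z)(L+z)) = 102×2.5×5.6/((2.5+5.6)(5.6+5.6)) = 15.741 kPa
Final effective stress: σ'_f = σ'_0 + Δσ = 46.111 + 15.741 = 61.852 kPa.
Normally consolidated clay, so the full stress increment lies on the virgin compression line:
S_c = C_c·H/(1+e₀)·log₁₀(σ'_f/σ'_0) = 0.4×5.8/(1+0.71)×log₁₀(61.852/46.111)
    = 1.3567 × 0.12755 = 0.173 m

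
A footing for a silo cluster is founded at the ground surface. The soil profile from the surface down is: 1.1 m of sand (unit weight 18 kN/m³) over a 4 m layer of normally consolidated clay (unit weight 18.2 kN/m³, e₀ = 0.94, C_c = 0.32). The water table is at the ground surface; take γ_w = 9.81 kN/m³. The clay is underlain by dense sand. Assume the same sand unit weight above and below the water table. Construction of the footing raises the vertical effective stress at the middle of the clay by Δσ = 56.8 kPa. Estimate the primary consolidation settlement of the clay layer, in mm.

Mid-depth of clay below the ground surface: z = 1.1 + 4/2 = 3.1 m.
Total vertical stress at mid-clay: σ_v = 18×1.1 + 18.2×2 = 56.2 kPa.
Pore pressure: u = 9.81×(3.1 − 0) = 30.411 kPa.
Initial effective stress: σ'_0 = σ_v − u = 56.2 − 30.411 = 25.789 kPa.
Final effective stress: σ'_f = σ'_0 + Δσ = 25.789 + 56.8 = 82.589 kPa.
Normally consolidated clay, so the full stress increment lies on the virgin compression line:
S_c = C_c·H/(1+e₀)·log₁₀(σ'_f/σ'_0) = 0.32×4/(1+0.94)×log₁₀(82.589/25.789)
    = 0.65979 × 0.50549 = 0.3335 m

S_c ≈ 334 mm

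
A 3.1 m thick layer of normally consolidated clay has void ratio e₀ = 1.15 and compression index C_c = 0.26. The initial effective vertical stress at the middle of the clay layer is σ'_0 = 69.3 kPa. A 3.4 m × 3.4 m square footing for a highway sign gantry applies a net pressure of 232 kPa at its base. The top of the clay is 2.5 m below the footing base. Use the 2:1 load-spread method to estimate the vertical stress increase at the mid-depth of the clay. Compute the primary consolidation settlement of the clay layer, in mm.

Mid-depth of clay below the footing base: z = 2.5 + 3.1/2 = 4.05 m.
Stress increase at mid-clay by the 2:1 spreading method:
Δσ = qBL/((B+z)(L+z)) = 232×3.4×3.4/((3.4+4.05)(3.4+4.05)) = 48.321 kPa
Final effective stress: σ'_f = σ'_0 + Δσ = 69.3 + 48.321 = 117.62 kPa.
Normally consolidated clay, so the full stress increment lies on the virgin compression line:
S_c = C_c·H/(1+e₀)·log₁₀(σ'_f/σ'_0) = 0.26×3.1/(1+1.15)×log₁₀(117.62/69.3)
    = 0.37488 × 0.22975 = 0.08613 m

S_c ≈ 86.1 mm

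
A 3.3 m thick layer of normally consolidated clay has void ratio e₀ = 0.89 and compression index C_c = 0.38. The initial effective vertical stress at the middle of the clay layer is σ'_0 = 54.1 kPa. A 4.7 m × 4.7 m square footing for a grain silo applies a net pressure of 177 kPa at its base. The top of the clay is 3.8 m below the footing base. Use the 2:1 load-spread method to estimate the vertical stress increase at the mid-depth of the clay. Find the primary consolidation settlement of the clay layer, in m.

Mid-depth of clay below the footing base: z = 3.8 + 3.3/2 = 5.45 m.
Stress increase at mid-clay by the 2:1 spreading method:
Δσ = qBL/((B+z)(L+z)) = 177×4.7×4.7/((4.7+5.45)(4.7+5.45)) = 37.952 kPa
Final effective stress: σ'_f = σ'_0 + Δσ = 54.1 + 37.952 = 92.052 kPa.
Normally consolidated clay, so the full stress increment lies on the virgin compression line:
S_c = C_c·H/(1+e₀)·log₁₀(σ'_f/σ'_0) = 0.38×3.3/(1+0.89)×log₁₀(92.052/54.1)
    = 0.66349 × 0.23084 = 0.1532 m

S_c ≈ 0.153 m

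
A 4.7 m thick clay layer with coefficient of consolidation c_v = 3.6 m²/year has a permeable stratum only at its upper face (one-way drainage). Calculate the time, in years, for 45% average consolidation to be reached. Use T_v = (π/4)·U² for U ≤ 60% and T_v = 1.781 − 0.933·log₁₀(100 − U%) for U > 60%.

t ≈ 0.976 years

Drainage path length: H_d = H = 4.7 m (single drainage).
U ≤ 60%: T_v = (π/4)·U² = (π/4)×0.45² = 0.15904.
t = T_v·H_d²/c_v = 0.15904×4.7²/3.6 = 0.9759 years.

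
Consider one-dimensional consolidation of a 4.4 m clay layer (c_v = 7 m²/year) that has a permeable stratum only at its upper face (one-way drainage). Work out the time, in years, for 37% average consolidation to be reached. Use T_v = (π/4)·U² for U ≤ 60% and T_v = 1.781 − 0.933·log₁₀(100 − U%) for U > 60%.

Drainage path length: H_d = H = 4.4 m (single drainage).
U ≤ 60%: T_v = (π/4)·U² = (π/4)×0.37² = 0.10752.
t = T_v·H_d²/c_v = 0.10752×4.4²/7 = 0.2974 years.

t ≈ 0.297 years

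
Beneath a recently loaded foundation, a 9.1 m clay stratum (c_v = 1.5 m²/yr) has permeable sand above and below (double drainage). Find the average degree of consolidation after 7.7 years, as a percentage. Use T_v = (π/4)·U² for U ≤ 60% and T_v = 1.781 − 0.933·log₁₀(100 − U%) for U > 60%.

Drainage path length: H_d = H/2 = 4.55 m (double drainage).
T_v = c_v·t/H_d² = 1.5×7.7/4.55² = 0.5579.
T_v = 0.5579 corresponds to the U > 60% branch:
U = 1 − 10^((1.781 − T_v)/0.933)/100 = 0.7954

U ≈ 79.5 %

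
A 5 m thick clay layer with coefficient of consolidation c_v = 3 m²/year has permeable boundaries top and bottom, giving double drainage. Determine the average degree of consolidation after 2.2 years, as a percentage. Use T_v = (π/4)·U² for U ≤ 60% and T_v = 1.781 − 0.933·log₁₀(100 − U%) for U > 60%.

Drainage path length: H_d = H/2 = 2.5 m (double drainage).
T_v = c_v·t/H_d² = 3×2.2/2.5² = 1.056.
T_v = 1.056 corresponds to the U > 60% branch:
U = 1 − 10^((1.781 − T_v)/0.933)/100 = 0.9402

U ≈ 94 %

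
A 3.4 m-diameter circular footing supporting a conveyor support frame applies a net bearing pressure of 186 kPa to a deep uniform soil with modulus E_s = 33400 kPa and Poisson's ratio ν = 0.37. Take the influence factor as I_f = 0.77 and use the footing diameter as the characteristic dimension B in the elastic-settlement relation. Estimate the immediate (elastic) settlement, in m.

S_e ≈ 0.0126 m

Immediate (elastic) settlement: S_e = q·B·(1−ν²)/E_s · I_f.
S_e = 186 × 3.4 × (1 − 0.37²) / 33400 × 0.77
    = 186 × 3.4 × 0.8631 / 33400 × 0.77
    = 0.01258 m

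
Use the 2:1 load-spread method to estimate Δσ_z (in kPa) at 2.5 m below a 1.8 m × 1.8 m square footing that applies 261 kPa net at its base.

By the 2:1 method the load spreads at 1 horizontal : 2 vertical, so at depth z the loaded area has grown by z in each plan dimension:
Δσ = qBL/((B+z)(L+z)) = 261×1.8×1.8/((1.8+2.5)(1.8+2.5)) = 45.735 kPa

Δσ_z ≈ 45.7 kPa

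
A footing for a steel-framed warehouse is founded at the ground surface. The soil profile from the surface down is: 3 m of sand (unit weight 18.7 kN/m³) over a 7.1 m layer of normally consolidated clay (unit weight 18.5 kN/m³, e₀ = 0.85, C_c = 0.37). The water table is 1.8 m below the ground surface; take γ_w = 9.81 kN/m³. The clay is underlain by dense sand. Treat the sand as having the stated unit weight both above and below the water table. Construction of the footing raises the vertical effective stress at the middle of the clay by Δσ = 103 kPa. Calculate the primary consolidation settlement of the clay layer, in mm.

Mid-depth of clay below the ground surface: z = 3 + 7.1/2 = 6.55 m.
Total vertical stress at mid-clay: σ_v = 18.7×3 + 18.5×3.55 = 121.77 kPa.
Pore pressure: u = 9.81×(6.55 − 1.8) = 46.598 kPa.
Initial effective stress: σ'_0 = σ_v − u = 121.77 − 46.598 = 75.172 kPa.
Final effective stress: σ'_f = σ'_0 + Δσ = 75.172 + 103 = 178.17 kPa.
Normally consolidated clay, so the full stress increment lies on the virgin compression line:
S_c = C_c·H/(1+e₀)·log₁₀(σ'_f/σ'_0) = 0.37×7.1/(1+0.85)×log₁₀(178.17/75.172)
    = 1.42 × 0.37478 = 0.5322 m

S_c ≈ 532 mm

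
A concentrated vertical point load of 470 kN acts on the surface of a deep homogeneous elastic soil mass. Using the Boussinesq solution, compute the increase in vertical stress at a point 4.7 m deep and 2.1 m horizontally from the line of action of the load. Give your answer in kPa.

Δσ_z ≈ 6.45 kPa

Boussinesq vertical stress below a point load on an elastic half-space:
Δσ_z = 3P/(2πz²) · [1 + (r/z)²]^(−5/2)
r/z = 2.1/4.7 = 0.44681; [1+(r/z)²]^(−5/2) = 0.63442.
Δσ_z = 3×470/(2π×4.7²) × 0.63442 = 10.159 × 0.63442 = 6.445 kPa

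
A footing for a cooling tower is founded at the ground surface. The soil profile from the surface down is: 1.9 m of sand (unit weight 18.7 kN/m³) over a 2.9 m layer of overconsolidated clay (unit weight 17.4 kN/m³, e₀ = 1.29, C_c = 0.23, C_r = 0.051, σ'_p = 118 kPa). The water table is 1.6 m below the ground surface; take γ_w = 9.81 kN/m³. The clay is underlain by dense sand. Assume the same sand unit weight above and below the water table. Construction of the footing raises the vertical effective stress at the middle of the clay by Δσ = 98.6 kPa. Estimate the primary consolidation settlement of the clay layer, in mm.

S_c ≈ 51.5 mm

Mid-depth of clay below the ground surface: z = 1.9 + 2.9/2 = 3.35 m.
Total vertical stress at mid-clay: σ_v = 18.7×1.9 + 17.4×1.45 = 60.76 kPa.
Pore pressure: u = 9.81×(3.35 − 1.6) = 17.168 kPa.
Initial effective stress: σ'_0 = σ_v − u = 60.76 − 17.168 = 43.592 kPa.
Final effective stress: σ'_f = 43.592 + 98.6 = 142.19 kPa.
σ'_f = 142.19 > σ'_p = 118 kPa, so the stress path crosses the preconsolidation pressure — recompression up to σ'_p, then virgin compression beyond:
S_c = H/(1+e₀)·[C_r·log₁₀(σ'_p/σ'_0) + C_c·log₁₀(σ'_f/σ'_p)]
    = 2.9/2.29 × [0.051×log₁₀(118/43.592) + 0.23×log₁₀(142.19/118)]
    = 1.2664 × [0.022056 + 0.018627] = 0.05152 m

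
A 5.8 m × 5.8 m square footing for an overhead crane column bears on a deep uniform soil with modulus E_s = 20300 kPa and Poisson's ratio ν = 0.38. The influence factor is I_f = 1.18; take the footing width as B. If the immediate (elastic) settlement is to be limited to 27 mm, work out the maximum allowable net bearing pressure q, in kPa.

q ≈ 93.6 kPa

S_e = q·B·(1−ν²)/E_s · I_f  ⇒  q = S_e·E_s / (B·(1−ν²)·I_f).
q = 0.027 × 20300 / (5.8 × 0.8556 × 1.18) = 93.6 kPa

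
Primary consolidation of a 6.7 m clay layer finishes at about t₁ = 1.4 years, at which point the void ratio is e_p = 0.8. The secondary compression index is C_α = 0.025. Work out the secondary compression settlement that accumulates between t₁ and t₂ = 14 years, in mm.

S_s ≈ 93.1 mm

Secondary compression: S_s = C_α·H/(1+e_p)·log₁₀(t₂/t₁)
S_s = 0.025×6.7/(1+0.8)×log₁₀(14/1.4)
    = 0.09306 × 1 = 0.09306 m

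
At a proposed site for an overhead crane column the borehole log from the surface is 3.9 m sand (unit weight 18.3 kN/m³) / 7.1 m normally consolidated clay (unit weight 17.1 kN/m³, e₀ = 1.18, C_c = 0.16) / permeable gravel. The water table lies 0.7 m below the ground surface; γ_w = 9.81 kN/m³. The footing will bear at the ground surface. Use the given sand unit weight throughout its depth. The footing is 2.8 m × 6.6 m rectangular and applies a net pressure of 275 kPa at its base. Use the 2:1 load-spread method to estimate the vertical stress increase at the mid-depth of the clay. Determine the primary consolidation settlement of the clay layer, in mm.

Mid-depth of clay below the ground surface: z = 3.9 + 7.1/2 = 7.45 m.
Total vertical stress at mid-clay: σ_v = 18.3×3.9 + 17.1×3.55 = 132.08 kPa.
Pore pressure: u = 9.81×(7.45 − 0.7) = 66.218 kPa.
Initial effective stress: σ'_0 = σ_v − u = 132.08 − 66.218 = 65.862 kPa.
Stress increase at mid-clay by the 2:1 spreading method:
Δσ = qBL/((B+z)(L+z)) = 275×2.8×6.6/((2.8+7.45)(6.6+7.45)) = 35.289 kPa
Final effective stress: σ'_f = σ'_0 + Δσ = 65.862 + 35.289 = 101.15 kPa.
Normally consolidated clay, so the full stress increment lies on the virgin compression line:
S_c = C_c·H/(1+e₀)·log₁₀(σ'_f/σ'_0) = 0.16×7.1/(1+1.18)×log₁₀(101.15/65.862)
    = 0.5211 × 0.18633 = 0.0971 m

S_c ≈ 97.1 mm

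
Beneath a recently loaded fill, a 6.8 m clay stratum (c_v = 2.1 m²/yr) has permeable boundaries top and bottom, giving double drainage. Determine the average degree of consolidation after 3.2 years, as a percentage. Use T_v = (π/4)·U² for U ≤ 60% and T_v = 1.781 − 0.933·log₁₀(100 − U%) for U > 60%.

Drainage path length: H_d = H/2 = 3.4 m (double drainage).
T_v = c_v·t/H_d² = 2.1×3.2/3.4² = 0.58131.
T_v = 0.58131 corresponds to the U > 60% branch:
U = 1 − 10^((1.781 − T_v)/0.933)/100 = 0.8069

U ≈ 80.7 %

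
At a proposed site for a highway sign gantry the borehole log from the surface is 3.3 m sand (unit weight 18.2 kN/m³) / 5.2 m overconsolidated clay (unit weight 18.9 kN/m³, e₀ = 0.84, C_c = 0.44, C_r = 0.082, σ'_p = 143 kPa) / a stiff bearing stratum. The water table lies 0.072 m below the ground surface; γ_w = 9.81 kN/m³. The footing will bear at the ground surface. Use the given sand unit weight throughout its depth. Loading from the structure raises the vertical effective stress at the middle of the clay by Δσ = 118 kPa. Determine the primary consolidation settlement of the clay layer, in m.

S_c ≈ 0.195 m

Mid-depth of clay below the ground surface: z = 3.3 + 5.2/2 = 5.9 m.
Total vertical stress at mid-clay: σ_v = 18.2×3.3 + 18.9×2.6 = 109.2 kPa.
Pore pressure: u = 9.81×(5.9 − 0.072) = 57.173 kPa.
Initial effective stress: σ'_0 = σ_v − u = 109.2 − 57.173 = 52.027 kPa.
Final effective stress: σ'_f = 52.027 + 118 = 170.03 kPa.
σ'_f = 170.03 > σ'_p = 143 kPa, so the stress path crosses the preconsolidation pressure — recompression up to σ'_p, then virgin compression beyond:
S_c = H/(1+e₀)·[C_r·log₁₀(σ'_p/σ'_0) + C_c·log₁₀(σ'_f/σ'_p)]
    = 5.2/1.84 × [0.082×log₁₀(143/52.027) + 0.44×log₁₀(170.03/143)]
    = 2.8261 × [0.036007 + 0.033083] = 0.1953 m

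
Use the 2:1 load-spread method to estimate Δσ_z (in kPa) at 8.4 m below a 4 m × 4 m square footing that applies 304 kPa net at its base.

Δσ_z ≈ 31.6 kPa

By the 2:1 method the load spreads at 1 horizontal : 2 vertical, so at depth z the loaded area has grown by z in each plan dimension:
Δσ = qBL/((B+z)(L+z)) = 304×4×4/((4+8.4)(4+8.4)) = 31.634 kPa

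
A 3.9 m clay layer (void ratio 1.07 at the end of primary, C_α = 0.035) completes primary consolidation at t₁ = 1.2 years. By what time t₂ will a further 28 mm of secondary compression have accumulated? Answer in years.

S_s = C_α·H/(1+e_p)·log₁₀(t₂/t₁) ⇒ log₁₀(t₂/t₁) = S_s·(1+e_p)/(C_α·H).
log₁₀(t₂/t₁) = 0.028 × (1+1.07) / (0.035×3.9) = 0.4246
t₂ = t₁ × 10^0.4246 = 1.2 × 2.658 = 3.19 years

t₂ ≈ 3.19 years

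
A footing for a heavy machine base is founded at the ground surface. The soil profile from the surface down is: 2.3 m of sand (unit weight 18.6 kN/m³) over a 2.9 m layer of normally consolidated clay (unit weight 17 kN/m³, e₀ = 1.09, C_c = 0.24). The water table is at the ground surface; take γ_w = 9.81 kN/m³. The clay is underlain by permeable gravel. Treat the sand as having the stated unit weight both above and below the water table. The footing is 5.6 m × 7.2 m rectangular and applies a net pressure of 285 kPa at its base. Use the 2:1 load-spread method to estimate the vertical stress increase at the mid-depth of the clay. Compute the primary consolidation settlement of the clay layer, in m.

S_c ≈ 0.223 m

Mid-depth of clay below the ground surface: z = 2.3 + 2.9/2 = 3.75 m.
Total vertical stress at mid-clay: σ_v = 18.6×2.3 + 17×1.45 = 67.43 kPa.
Pore pressure: u = 9.81×(3.75 − 0) = 36.788 kPa.
Initial effective stress: σ'_0 = σ_v − u = 67.43 − 36.788 = 30.642 kPa.
Stress increase at mid-clay by the 2:1 spreading method:
Δσ = qBL/((B+z)(L+z)) = 285×5.6×7.2/((5.6+3.75)(7.2+3.75)) = 112.24 kPa
Final effective stress: σ'_f = σ'_0 + Δσ = 30.642 + 112.24 = 142.88 kPa.
Normally consolidated clay, so the full stress increment lies on the virgin compression line:
S_c = C_c·H/(1+e₀)·log₁₀(σ'_f/σ'_0) = 0.24×2.9/(1+1.09)×log₁₀(142.88/30.642)
    = 0.33301 × 0.66865 = 0.2227 m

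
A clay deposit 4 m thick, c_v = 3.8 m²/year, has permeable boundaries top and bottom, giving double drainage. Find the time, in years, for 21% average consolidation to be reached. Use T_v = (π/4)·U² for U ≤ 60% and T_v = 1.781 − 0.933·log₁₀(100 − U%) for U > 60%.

t ≈ 0.0365 years

Drainage path length: H_d = H/2 = 2 m (double drainage).
U ≤ 60%: T_v = (π/4)·U² = (π/4)×0.21² = 0.034636.
t = T_v·H_d²/c_v = 0.034636×2²/3.8 = 0.03646 years.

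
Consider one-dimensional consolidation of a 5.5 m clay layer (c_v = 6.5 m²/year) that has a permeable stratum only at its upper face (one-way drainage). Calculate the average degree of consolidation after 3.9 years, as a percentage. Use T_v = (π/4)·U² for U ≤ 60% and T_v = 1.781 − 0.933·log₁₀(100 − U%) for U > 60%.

U ≈ 89.8 %

Drainage path length: H_d = H = 5.5 m (single drainage).
T_v = c_v·t/H_d² = 6.5×3.9/5.5² = 0.83802.
T_v = 0.83802 corresponds to the U > 60% branch:
U = 1 − 10^((1.781 − T_v)/0.933)/100 = 0.8975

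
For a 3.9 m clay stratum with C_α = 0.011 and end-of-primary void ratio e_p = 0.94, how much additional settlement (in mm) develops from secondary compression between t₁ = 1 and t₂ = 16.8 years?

Secondary compression: S_s = C_α·H/(1+e_p)·log₁₀(t₂/t₁)
S_s = 0.011×3.9/(1+0.94)×log₁₀(16.8/1)
    = 0.02211 × 1.225 = 0.0271 m

S_s ≈ 27.1 mm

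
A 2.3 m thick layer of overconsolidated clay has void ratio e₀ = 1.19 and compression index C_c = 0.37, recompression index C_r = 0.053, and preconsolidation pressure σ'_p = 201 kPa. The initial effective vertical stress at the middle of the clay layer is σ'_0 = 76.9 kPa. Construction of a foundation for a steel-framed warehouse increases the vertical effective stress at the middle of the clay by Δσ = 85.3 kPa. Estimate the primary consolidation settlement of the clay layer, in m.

S_c ≈ 0.018 m

Final effective stress: σ'_f = 76.9 + 85.3 = 162.2 kPa.
σ'_f = 162.2 ≤ σ'_p = 201 kPa, so the clay remains overconsolidated and only the recompression index applies:
S_c = C_r·H/(1+e₀)·log₁₀(σ'_f/σ'_0) = 0.053×2.3/2.19×log₁₀(162.2/76.9)
    = 0.055661 × 0.32412 = 0.01804 m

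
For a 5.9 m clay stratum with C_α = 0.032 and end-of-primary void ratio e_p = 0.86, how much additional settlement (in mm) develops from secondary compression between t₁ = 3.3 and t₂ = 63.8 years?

Secondary compression: S_s = C_α·H/(1+e_p)·log₁₀(t₂/t₁)
S_s = 0.032×5.9/(1+0.86)×log₁₀(63.8/3.3)
    = 0.1015 × 1.286 = 0.1306 m

S_s ≈ 131 mm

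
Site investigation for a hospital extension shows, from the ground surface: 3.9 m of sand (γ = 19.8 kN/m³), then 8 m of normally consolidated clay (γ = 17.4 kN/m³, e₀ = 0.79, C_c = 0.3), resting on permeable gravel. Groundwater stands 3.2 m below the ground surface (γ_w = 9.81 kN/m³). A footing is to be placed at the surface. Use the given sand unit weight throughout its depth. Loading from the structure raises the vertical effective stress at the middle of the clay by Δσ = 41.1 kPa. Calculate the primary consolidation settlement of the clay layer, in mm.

S_c ≈ 199 mm

Mid-depth of clay below the ground surface: z = 3.9 + 8/2 = 7.9 m.
Total vertical stress at mid-clay: σ_v = 19.8×3.9 + 17.4×4 = 146.82 kPa.
Pore pressure: u = 9.81×(7.9 − 3.2) = 46.107 kPa.
Initial effective stress: σ'_0 = σ_v − u = 146.82 − 46.107 = 100.71 kPa.
Final effective stress: σ'_f = σ'_0 + Δσ = 100.71 + 41.1 = 141.81 kPa.
Normally consolidated clay, so the full stress increment lies on the virgin compression line:
S_c = C_c·H/(1+e₀)·log₁₀(σ'_f/σ'_0) = 0.3×8/(1+0.79)×log₁₀(141.81/100.71)
    = 1.3408 × 0.14863 = 0.1993 m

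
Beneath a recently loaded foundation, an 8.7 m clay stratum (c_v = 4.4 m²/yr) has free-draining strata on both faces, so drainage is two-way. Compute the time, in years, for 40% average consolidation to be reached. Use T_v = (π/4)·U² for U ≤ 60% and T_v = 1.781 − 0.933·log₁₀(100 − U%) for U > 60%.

t ≈ 0.54 years

Drainage path length: H_d = H/2 = 4.35 m (double drainage).
U ≤ 60%: T_v = (π/4)·U² = (π/4)×0.4² = 0.12566.
t = T_v·H_d²/c_v = 0.12566×4.35²/4.4 = 0.5404 years.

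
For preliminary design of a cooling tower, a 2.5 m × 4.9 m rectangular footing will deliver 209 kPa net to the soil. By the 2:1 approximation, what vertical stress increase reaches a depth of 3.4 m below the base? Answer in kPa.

Δσ_z ≈ 52.3 kPa

By the 2:1 method the load spreads at 1 horizontal : 2 vertical, so at depth z the loaded area has grown by z in each plan dimension:
Δσ = qBL/((B+z)(L+z)) = 209×2.5×4.9/((2.5+3.4)(4.9+3.4)) = 52.282 kPa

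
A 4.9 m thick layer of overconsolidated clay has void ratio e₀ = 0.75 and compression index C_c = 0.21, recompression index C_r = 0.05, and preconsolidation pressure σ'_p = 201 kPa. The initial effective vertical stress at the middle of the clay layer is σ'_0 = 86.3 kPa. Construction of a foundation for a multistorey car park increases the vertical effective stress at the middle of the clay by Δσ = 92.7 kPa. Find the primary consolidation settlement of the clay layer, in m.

Final effective stress: σ'_f = 86.3 + 92.7 = 179 kPa.
σ'_f = 179 ≤ σ'_p = 201 kPa, so the clay remains overconsolidated and only the recompression index applies:
S_c = C_r·H/(1+e₀)·log₁₀(σ'_f/σ'_0) = 0.05×4.9/1.75×log₁₀(179/86.3)
    = 0.14 × 0.31684 = 0.04436 m

S_c ≈ 0.0444 m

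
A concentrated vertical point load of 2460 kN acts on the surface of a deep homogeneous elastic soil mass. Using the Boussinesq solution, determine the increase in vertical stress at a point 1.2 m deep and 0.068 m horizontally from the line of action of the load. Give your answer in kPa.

Boussinesq vertical stress below a point load on an elastic half-space:
Δσ_z = 3P/(2πz²) · [1 + (r/z)²]^(−5/2)
r/z = 0.068/1.2 = 0.056667; [1+(r/z)²]^(−5/2) = 0.99202.
Δσ_z = 3×2460/(2π×1.2²) × 0.99202 = 815.67 × 0.99202 = 809.2 kPa

Δσ_z ≈ 809 kPa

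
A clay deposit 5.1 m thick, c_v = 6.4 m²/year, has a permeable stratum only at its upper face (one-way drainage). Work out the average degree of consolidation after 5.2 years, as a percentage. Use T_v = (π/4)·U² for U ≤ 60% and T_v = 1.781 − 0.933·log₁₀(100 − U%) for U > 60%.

U ≈ 96.6 %

Drainage path length: H_d = H = 5.1 m (single drainage).
T_v = c_v·t/H_d² = 6.4×5.2/5.1² = 1.2795.
T_v = 1.2795 corresponds to the U > 60% branch:
U = 1 − 10^((1.781 − T_v)/0.933)/100 = 0.9655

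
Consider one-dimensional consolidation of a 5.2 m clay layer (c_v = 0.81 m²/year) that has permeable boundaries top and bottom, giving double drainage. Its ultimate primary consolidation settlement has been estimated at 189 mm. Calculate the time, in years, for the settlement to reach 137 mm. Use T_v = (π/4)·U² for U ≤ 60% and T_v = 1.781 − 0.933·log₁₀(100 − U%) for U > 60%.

t ≈ 3.65 years

Drainage path length: H_d = H/2 = 2.6 m (double drainage).
U = S(t)/S_ult = 137/189 = 0.7249.
U > 60%: T_v = 1.781 − 0.933·log₁₀(100 − 72.487) = 0.43791.
t = T_v·H_d²/c_v = 0.43791×2.6²/0.81 = 3.655 years.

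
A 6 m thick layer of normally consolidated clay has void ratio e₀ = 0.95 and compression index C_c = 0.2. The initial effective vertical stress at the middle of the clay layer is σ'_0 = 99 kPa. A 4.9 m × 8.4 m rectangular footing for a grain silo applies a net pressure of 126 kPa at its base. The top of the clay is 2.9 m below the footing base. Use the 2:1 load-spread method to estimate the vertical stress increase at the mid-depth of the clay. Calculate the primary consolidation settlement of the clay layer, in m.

S_c ≈ 0.0781 m

Mid-depth of clay below the footing base: z = 2.9 + 6/2 = 5.9 m.
Stress increase at mid-clay by the 2:1 spreading method:
Δσ = qBL/((B+z)(L+z)) = 126×4.9×8.4/((4.9+5.9)(8.4+5.9)) = 33.58 kPa
Final effective stress: σ'_f = σ'_0 + Δσ = 99 + 33.58 = 132.58 kPa.
Normally consolidated clay, so the full stress increment lies on the virgin compression line:
S_c = C_c·H/(1+e₀)·log₁₀(σ'_f/σ'_0) = 0.2×6/(1+0.95)×log₁₀(132.58/99)
    = 0.61538 × 0.12684 = 0.07805 m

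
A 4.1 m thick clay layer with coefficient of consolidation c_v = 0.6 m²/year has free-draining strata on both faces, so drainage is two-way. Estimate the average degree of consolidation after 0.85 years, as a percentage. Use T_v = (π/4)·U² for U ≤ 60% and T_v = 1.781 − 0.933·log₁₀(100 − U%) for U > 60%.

Drainage path length: H_d = H/2 = 2.05 m (double drainage).
T_v = c_v·t/H_d² = 0.6×0.85/2.05² = 0.12136.
T_v = 0.12136 corresponds to the U ≤ 60% branch:
U = √(4T_v/π) = 0.3931

U ≈ 39.3 %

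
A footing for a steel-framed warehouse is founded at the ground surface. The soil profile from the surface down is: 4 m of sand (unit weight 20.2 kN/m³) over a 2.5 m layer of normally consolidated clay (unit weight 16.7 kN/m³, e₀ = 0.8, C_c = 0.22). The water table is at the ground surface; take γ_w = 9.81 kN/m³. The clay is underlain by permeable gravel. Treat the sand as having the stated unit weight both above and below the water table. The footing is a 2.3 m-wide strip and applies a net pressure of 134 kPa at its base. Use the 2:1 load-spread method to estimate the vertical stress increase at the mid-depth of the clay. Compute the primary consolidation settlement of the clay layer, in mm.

S_c ≈ 79 mm

Mid-depth of clay below the ground surface: z = 4 + 2.5/2 = 5.25 m.
Total vertical stress at mid-clay: σ_v = 20.2×4 + 16.7×1.25 = 101.67 kPa.
Pore pressure: u = 9.81×(5.25 − 0) = 51.503 kPa.
Initial effective stress: σ'_0 = σ_v − u = 101.67 − 51.503 = 50.167 kPa.
Stress increase at mid-clay by the 2:1 spreading method:
Δσ = qB/(B+z) = 134×2.3/(2.3+5.25) = 40.821 kPa
Final effective stress: σ'_f = σ'_0 + Δσ = 50.167 + 40.821 = 90.988 kPa.
Normally consolidated clay, so the full stress increment lies on the virgin compression line:
S_c = C_c·H/(1+e₀)·log₁₀(σ'_f/σ'_0) = 0.22×2.5/(1+0.8)×log₁₀(90.988/50.167)
    = 0.30556 × 0.25857 = 0.07901 m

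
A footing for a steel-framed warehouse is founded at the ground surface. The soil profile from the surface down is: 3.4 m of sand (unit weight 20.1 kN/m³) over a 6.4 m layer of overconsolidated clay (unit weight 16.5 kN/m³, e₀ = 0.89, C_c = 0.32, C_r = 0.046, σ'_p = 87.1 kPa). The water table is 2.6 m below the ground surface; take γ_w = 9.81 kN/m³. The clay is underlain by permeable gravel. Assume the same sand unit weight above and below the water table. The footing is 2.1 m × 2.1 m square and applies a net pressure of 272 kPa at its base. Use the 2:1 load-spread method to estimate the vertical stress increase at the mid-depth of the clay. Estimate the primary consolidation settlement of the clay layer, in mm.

Mid-depth of clay below the ground surface: z = 3.4 + 6.4/2 = 6.6 m.
Total vertical stress at mid-clay: σ_v = 20.1×3.4 + 16.5×3.2 = 121.14 kPa.
Pore pressure: u = 9.81×(6.6 − 2.6) = 39.24 kPa.
Initial effective stress: σ'_0 = σ_v − u = 121.14 − 39.24 = 81.9 kPa.
Stress increase at mid-clay by the 2:1 spreading method:
Δσ = qBL/((B+z)(L+z)) = 272×2.1×2.1/((2.1+6.6)(2.1+6.6)) = 15.848 kPa
Final effective stress: σ'_f = 81.9 + 15.848 = 97.748 kPa.
σ'_f = 97.748 > σ'_p = 87.1 kPa, so the stress path crosses the preconsolidation pressure — recompression up to σ'_p, then virgin compression beyond:
S_c = H/(1+e₀)·[C_r·log₁₀(σ'_p/σ'_0) + C_c·log₁₀(σ'_f/σ'_p)]
    = 6.4/1.89 × [0.046×log₁₀(87.1/81.9) + 0.32×log₁₀(97.748/87.1)]
    = 3.3862 × [0.0012298 + 0.016029] = 0.05844 m

S_c ≈ 58.4 mm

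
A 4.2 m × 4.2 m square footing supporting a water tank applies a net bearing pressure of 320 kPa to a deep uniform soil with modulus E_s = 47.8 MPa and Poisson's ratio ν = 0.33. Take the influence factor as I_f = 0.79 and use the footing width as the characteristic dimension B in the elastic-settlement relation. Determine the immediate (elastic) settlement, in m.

S_e ≈ 0.0198 m

Immediate (elastic) settlement: S_e = q·B·(1−ν²)/E_s · I_f.
E_s = 47.8 MPa = 47800 kPa.
S_e = 320 × 4.2 × (1 − 0.33²) / 47800 × 0.79
    = 320 × 4.2 × 0.8911 / 47800 × 0.79
    = 0.01979 m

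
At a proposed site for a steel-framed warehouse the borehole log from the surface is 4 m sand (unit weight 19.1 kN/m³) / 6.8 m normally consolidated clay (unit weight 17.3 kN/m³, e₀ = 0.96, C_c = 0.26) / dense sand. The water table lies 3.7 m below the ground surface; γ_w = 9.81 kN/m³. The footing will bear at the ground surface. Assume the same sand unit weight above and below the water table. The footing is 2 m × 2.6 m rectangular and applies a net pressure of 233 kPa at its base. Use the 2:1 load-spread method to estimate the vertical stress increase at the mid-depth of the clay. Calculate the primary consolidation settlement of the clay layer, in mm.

Mid-depth of clay below the ground surface: z = 4 + 6.8/2 = 7.4 m.
Total vertical stress at mid-clay: σ_v = 19.1×4 + 17.3×3.4 = 135.22 kPa.
Pore pressure: u = 9.81×(7.4 − 3.7) = 36.297 kPa.
Initial effective stress: σ'_0 = σ_v − u = 135.22 − 36.297 = 98.923 kPa.
Stress increase at mid-clay by the 2:1 spreading method:
Δσ = qBL/((B+z)(L+z)) = 233×2×2.6/((2+7.4)(2.6+7.4)) = 12.889 kPa
Final effective stress: σ'_f = σ'_0 + Δσ = 98.923 + 12.889 = 111.81 kPa.
Normally consolidated clay, so the full stress increment lies on the virgin compression line:
S_c = C_c·H/(1+e₀)·log₁₀(σ'_f/σ'_0) = 0.26×6.8/(1+0.96)×log₁₀(111.81/98.923)
    = 0.90204 × 0.053183 = 0.04797 m

S_c ≈ 48 mm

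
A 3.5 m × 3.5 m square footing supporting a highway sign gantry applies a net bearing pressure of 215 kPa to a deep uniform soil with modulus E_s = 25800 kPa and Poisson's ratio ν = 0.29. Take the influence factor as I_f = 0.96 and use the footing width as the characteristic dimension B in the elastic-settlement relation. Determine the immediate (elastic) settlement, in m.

S_e ≈ 0.0256 m

Immediate (elastic) settlement: S_e = q·B·(1−ν²)/E_s · I_f.
S_e = 215 × 3.5 × (1 − 0.29²) / 25800 × 0.96
    = 215 × 3.5 × 0.9159 / 25800 × 0.96
    = 0.02565 m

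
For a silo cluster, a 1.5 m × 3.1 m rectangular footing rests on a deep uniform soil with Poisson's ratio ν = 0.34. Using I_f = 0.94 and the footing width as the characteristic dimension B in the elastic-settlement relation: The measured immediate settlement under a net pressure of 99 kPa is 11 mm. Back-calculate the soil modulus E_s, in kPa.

S_e = q·B·(1−ν²)/E_s · I_f  ⇒  E_s = q·B·(1−ν²)·I_f / S_e.
E_s = 99 × 1.5 × 0.8844 × 0.94 / 0.011 = 11220 kPa

E_s ≈ 11200 kPa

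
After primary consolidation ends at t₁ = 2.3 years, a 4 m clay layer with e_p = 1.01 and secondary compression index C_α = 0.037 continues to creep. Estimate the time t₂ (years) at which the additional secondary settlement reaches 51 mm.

S_s = C_α·H/(1+e_p)·log₁₀(t₂/t₁) ⇒ log₁₀(t₂/t₁) = S_s·(1+e_p)/(C_α·H).
log₁₀(t₂/t₁) = 0.051 × (1+1.01) / (0.037×4) = 0.6926
t₂ = t₁ × 10^0.6926 = 2.3 × 4.928 = 11.33 years

t₂ ≈ 11.3 years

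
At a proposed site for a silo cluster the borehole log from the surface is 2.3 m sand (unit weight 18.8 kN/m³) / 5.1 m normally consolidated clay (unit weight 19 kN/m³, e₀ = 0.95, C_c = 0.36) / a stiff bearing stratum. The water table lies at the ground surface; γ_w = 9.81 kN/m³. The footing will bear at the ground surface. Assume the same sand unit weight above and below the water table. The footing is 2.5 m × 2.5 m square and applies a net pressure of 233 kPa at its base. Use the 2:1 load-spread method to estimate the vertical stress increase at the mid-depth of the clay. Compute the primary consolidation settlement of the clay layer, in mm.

S_c ≈ 195 mm

Mid-depth of clay below the ground surface: z = 2.3 + 5.1/2 = 4.85 m.
Total vertical stress at mid-clay: σ_v = 18.8×2.3 + 19×2.55 = 91.69 kPa.
Pore pressure: u = 9.81×(4.85 − 0) = 47.578 kPa.
Initial effective stress: σ'_0 = σ_v − u = 91.69 − 47.578 = 44.112 kPa.
Stress increase at mid-clay by the 2:1 spreading method:
Δσ = qBL/((B+z)(L+z)) = 233×2.5×2.5/((2.5+4.85)(2.5+4.85)) = 26.956 kPa
Final effective stress: σ'_f = σ'_0 + Δσ = 44.112 + 26.956 = 71.068 kPa.
Normally consolidated clay, so the full stress increment lies on the virgin compression line:
S_c = C_c·H/(1+e₀)·log₁₀(σ'_f/σ'_0) = 0.36×5.1/(1+0.95)×log₁₀(71.068/44.112)
    = 0.94154 × 0.20712 = 0.195 m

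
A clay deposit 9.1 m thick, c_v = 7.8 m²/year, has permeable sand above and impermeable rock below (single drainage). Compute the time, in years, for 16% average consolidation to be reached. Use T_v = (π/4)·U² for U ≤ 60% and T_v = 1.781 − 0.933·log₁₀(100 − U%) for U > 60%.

Drainage path length: H_d = H = 9.1 m (single drainage).
U ≤ 60%: T_v = (π/4)·U² = (π/4)×0.16² = 0.020106.
t = T_v·H_d²/c_v = 0.020106×9.1²/7.8 = 0.2135 years.

t ≈ 0.213 years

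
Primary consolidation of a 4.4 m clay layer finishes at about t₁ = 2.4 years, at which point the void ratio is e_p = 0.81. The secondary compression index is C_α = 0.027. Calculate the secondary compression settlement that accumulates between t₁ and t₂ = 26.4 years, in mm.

Secondary compression: S_s = C_α·H/(1+e_p)·log₁₀(t₂/t₁)
S_s = 0.027×4.4/(1+0.81)×log₁₀(26.4/2.4)
    = 0.06564 × 1.041 = 0.06835 m

S_s ≈ 68.4 mm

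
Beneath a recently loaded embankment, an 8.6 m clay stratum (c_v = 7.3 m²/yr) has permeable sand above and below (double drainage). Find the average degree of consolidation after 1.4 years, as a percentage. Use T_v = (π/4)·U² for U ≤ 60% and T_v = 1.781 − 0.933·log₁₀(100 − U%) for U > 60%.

U ≈ 79.3 %

Drainage path length: H_d = H/2 = 4.3 m (double drainage).
T_v = c_v·t/H_d² = 7.3×1.4/4.3² = 0.55273.
T_v = 0.55273 corresponds to the U > 60% branch:
U = 1 − 10^((1.781 − T_v)/0.933)/100 = 0.7928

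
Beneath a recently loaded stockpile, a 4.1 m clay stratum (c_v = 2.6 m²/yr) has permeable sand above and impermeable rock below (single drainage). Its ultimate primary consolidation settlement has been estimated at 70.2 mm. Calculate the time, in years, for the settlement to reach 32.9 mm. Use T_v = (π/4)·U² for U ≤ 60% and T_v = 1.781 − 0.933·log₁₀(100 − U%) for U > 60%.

t ≈ 1.12 years

Drainage path length: H_d = H = 4.1 m (single drainage).
U = S(t)/S_ult = 32.9/70.2 = 0.4687.
U ≤ 60%: T_v = (π/4)·U² = (π/4)×0.46866² = 0.17251.
t = T_v·H_d²/c_v = 0.17251×4.1²/2.6 = 1.115 years.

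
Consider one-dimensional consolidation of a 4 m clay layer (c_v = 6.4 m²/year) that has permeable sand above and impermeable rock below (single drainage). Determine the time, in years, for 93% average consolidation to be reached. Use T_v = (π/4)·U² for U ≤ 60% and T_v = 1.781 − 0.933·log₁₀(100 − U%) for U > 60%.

Drainage path length: H_d = H = 4 m (single drainage).
U > 60%: T_v = 1.781 − 0.933·log₁₀(100 − 93) = 0.99252.
t = T_v·H_d²/c_v = 0.99252×4²/6.4 = 2.481 years.

t ≈ 2.48 years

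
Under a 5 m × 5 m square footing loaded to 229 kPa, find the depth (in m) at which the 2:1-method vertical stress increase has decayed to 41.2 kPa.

z ≈ 6.79 m

2:1 spreading — at depth z the loaded area has grown by z in each plan dimension:
qB²/(B+z)² = Δσ_z ⇒ z = B(√(q/Δσ_z) − 1) = 5×(√(229/41.2) − 1) = 6.788 m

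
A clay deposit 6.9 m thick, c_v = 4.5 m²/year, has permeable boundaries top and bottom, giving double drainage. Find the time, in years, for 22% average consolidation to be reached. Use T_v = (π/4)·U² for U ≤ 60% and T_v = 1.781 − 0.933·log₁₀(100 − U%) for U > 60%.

Drainage path length: H_d = H/2 = 3.45 m (double drainage).
U ≤ 60%: T_v = (π/4)·U² = (π/4)×0.22² = 0.038013.
t = T_v·H_d²/c_v = 0.038013×3.45²/4.5 = 0.1005 years.

t ≈ 0.101 years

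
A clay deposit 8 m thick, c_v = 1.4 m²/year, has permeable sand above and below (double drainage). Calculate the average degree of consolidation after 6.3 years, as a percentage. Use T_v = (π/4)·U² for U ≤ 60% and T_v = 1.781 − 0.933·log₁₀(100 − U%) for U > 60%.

U ≈ 79.2 %

Drainage path length: H_d = H/2 = 4 m (double drainage).
T_v = c_v·t/H_d² = 1.4×6.3/4² = 0.55125.
T_v = 0.55125 corresponds to the U > 60% branch:
U = 1 − 10^((1.781 − T_v)/0.933)/100 = 0.792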